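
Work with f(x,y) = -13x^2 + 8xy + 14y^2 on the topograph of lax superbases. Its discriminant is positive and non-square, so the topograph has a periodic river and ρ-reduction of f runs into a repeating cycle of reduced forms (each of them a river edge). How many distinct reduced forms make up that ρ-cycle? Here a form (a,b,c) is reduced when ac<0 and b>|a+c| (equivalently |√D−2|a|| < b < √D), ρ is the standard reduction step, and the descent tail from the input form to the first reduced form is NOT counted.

D = 792, ⌊√D⌋ = 28
river: ρ → (14,20,-7)
river: ρ → (-7,22,11)
river: ρ → (11,22,-7)
river: ρ → (-7,20,14)
river: ρ → (14,8,-13)
river: ρ → (-13,18,9)
river: ρ → (9,18,-13)
river: ρ → (-13,8,14)
ρ-cycle length = 8 (tail of 0 descent steps not counted)

8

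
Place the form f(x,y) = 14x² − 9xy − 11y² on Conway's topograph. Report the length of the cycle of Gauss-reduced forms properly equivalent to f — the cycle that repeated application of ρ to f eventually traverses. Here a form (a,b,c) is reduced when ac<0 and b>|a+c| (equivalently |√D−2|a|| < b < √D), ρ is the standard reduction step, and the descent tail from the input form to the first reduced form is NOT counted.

D = 697, ⌊√D⌋ = 26
descent: ρ → (-11,9,14)  [lands on river]
river: ρ → (14,19,-6)
river: ρ → (-6,17,17)
river: ρ → (17,17,-6)
river: ρ → (-6,19,14)
river: ρ → (14,9,-11)
river: ρ → (-11,13,12)
river: ρ → (12,11,-12)
river: ρ → (-12,13,11)
river: ρ → (11,9,-14)
river: ρ → (-14,19,6)
river: ρ → (6,17,-17)
river: ρ → (-17,17,6)
river: ρ → (6,19,-14)
river: ρ → (-14,9,11)
river: ρ → (11,13,-12)
river: ρ → (-12,11,12)
river: ρ → (12,13,-11)
ρ-cycle length = 18 (tail of 1 descent step not counted)

18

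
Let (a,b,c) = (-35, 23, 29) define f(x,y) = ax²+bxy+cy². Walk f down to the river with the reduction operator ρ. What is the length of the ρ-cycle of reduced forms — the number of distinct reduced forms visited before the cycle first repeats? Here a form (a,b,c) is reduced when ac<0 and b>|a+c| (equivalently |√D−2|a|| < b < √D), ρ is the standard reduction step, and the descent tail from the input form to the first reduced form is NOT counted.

D = 4589, ⌊√D⌋ = 67
river: ρ → (29,35,-29)
river: ρ → (-29,23,35)
river: ρ → (35,47,-17)
river: ρ → (-17,55,23)
river: ρ → (23,37,-35)
river: ρ → (-35,33,25)
river: ρ → (25,67,-1)
river: ρ → (-1,67,25)
river: ρ → (25,33,-35)
river: ρ → (-35,37,23)
river: ρ → (23,55,-17)
river: ρ → (-17,47,35)
river: ρ → (35,23,-29)
river: ρ → (-29,35,29)
river: ρ → (29,23,-35)
river: ρ → (-35,47,17)
river: ρ → (17,55,-23)
river: ρ → (-23,37,35)
river: ρ → (35,33,-25)
river: ρ → (-25,67,1)
river: ρ → (1,67,-25)
river: ρ → (-25,33,35)
river: ρ → (35,37,-23)
river: ρ → (-23,55,17)
river: ρ → (17,47,-35)
river: ρ → (-35,23,29)
ρ-cycle length = 26 (tail of 0 descent steps not counted)

26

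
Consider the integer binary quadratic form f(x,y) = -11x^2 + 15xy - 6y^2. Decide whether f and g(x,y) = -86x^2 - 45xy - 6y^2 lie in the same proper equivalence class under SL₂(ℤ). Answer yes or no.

D₁ = -39, D₂ = -39
f is negative-definite; reduce −f:
−f: translate: b→7 (≡-15 mod 22), so (11,-15,6)→(11,7,2)
−f: flip: (11,7,2)→(2,-7,11)
−f: translate: b→1 (≡-7 mod 4), so (2,-7,11)→(2,1,5)
−f: reduced (well bottom): (2,1,5) with a≤c, −a<b≤a
flip sign back: reduced form of f is (-2,-1,-5)
g is negative-definite; reduce −g:
−g: flip: (86,45,6)→(6,-45,86)
−g: translate: b→3 (≡-45 mod 12), so (6,-45,86)→(6,3,2)
−g: flip: (6,3,2)→(2,-3,6)
−g: translate: b→1 (≡-3 mod 4), so (2,-3,6)→(2,1,5)
−g: reduced (well bottom): (2,1,5) with a≤c, −a<b≤a
flip sign back: reduced form of g is (-2,-1,-5)
reduced forms (-2, -1, -5) vs (-2, -1, -5) ⇒ equivalent

yes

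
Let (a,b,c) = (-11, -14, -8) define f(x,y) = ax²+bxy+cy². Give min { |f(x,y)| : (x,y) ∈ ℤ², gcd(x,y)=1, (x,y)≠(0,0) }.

translate: b→-8 (≡14 mod 22), so (11,14,8)→(11,-8,5)
flip: (11,-8,5)→(5,8,11)
translate: b→-2 (≡8 mod 10), so (5,8,11)→(5,-2,8)
reduced (well bottom): (5,-2,8) with a≤c, −a<b≤a
well minimum |f| = |-5| = 5 (negative-definite)

5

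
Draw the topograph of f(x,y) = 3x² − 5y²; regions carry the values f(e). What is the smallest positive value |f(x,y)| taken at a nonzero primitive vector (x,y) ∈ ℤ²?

descent: ρ → (-5,0,3)
descent: ρ → (3,6,-2)  [lands on river]
river: ρ → (-2,6,3)
closes: descent 2, river 2
min |a| on river = 2

2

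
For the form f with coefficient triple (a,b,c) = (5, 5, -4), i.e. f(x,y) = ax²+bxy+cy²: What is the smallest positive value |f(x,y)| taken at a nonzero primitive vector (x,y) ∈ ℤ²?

river: ρ → (-4,3,6)
river: ρ → (6,9,-1)
river: ρ → (-1,9,6)
river: ρ → (6,3,-4)
river: ρ → (-4,5,5)
river: ρ → (5,5,-4)
closes: descent 0, river 6
min |a| on river = 1

1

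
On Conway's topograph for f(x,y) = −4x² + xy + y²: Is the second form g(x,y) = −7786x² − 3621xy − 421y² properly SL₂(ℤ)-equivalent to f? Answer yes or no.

D₁ = 17, D₂ = 17
river cycle of f (length 6): (1, 3, -2), (-2, 1, 2), (2, 3, -1), (-1, 3, 2), (2, 1, -2), (-2, 3, 1)
river cycle of g (length 6): (1, 3, -2), (-2, 1, 2), (2, 3, -1), (-1, 3, 2), (2, 1, -2), (-2, 3, 1)
cycles coincide ⇒ equivalent

yes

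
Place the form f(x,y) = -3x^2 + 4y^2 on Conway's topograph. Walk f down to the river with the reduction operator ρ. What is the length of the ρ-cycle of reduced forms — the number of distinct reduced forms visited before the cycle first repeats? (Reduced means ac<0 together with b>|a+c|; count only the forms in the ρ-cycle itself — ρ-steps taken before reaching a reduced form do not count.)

D = 48, ⌊√D⌋ = 6
descent: ρ → (4,0,-3)
descent: ρ → (-3,6,1)  [lands on river]
river: ρ → (1,6,-3)
ρ-cycle length = 2 (tail of 2 descent steps not counted)

2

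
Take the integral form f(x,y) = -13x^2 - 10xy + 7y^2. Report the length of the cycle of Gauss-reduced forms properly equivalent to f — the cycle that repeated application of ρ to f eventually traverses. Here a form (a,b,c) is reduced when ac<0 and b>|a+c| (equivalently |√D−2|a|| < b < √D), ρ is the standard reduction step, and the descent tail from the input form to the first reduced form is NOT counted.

D = 464, ⌊√D⌋ = 21
descent: ρ → (7,10,-13)  [lands on river]
river: ρ → (-13,16,4)
river: ρ → (4,16,-13)
river: ρ → (-13,10,7)
river: ρ → (7,18,-5)
river: ρ → (-5,12,16)
river: ρ → (16,20,-1)
river: ρ → (-1,20,16)
river: ρ → (16,12,-5)
river: ρ → (-5,18,7)
ρ-cycle length = 10 (tail of 1 descent step not counted)

10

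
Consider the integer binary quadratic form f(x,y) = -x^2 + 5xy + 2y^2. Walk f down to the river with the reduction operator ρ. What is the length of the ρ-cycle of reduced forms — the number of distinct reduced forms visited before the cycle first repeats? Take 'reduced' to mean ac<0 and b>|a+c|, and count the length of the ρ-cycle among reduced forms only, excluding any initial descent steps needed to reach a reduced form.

D = 33, ⌊√D⌋ = 5
river: ρ → (2,3,-3)
river: ρ → (-3,3,2)
river: ρ → (2,5,-1)
river: ρ → (-1,5,2)
ρ-cycle length = 4 (tail of 0 descent steps not counted)

4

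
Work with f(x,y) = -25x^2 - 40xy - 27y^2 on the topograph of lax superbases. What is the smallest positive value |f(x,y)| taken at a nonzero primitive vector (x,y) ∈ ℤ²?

translate: b→-10 (≡40 mod 50), so (25,40,27)→(25,-10,12)
flip: (25,-10,12)→(12,10,25)
reduced (well bottom): (12,10,25) with a≤c, −a<b≤a
well minimum |f| = |-12| = 12 (negative-definite)

12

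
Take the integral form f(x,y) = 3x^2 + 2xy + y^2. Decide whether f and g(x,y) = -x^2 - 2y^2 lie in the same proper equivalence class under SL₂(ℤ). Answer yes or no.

D₁ = -8, D₂ = -8
f: flip: (3,2,1)→(1,-2,3)
f: translate: b→0 (≡-2 mod 2), so (1,-2,3)→(1,0,2)
f: reduced (well bottom): (1,0,2) with a≤c, −a<b≤a
g is negative-definite; reduce −g:
−g: reduced (well bottom): (1,0,2) with a≤c, −a<b≤a
flip sign back: reduced form of g is (-1,0,-2)
reduced forms (1, 0, 2) vs (-1, 0, -2) ⇒ inequivalent

no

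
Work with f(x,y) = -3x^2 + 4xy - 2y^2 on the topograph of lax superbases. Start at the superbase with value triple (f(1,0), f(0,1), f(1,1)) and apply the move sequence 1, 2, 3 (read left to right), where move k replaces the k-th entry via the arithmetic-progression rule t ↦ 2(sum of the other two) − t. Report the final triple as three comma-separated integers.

start (-3,-2,-1) = (f(1,0),f(0,1),f(1,1))
replace slot 1: 2·((-2)+(-1)) − (-3) = -3 → (-3,-2,-1)
replace slot 2: 2·((-3)+(-1)) − (-2) = -6 → (-3,-6,-1)
replace slot 3: 2·((-3)+(-6)) − (-1) = -17 → (-3,-6,-17)

-3,-6,-17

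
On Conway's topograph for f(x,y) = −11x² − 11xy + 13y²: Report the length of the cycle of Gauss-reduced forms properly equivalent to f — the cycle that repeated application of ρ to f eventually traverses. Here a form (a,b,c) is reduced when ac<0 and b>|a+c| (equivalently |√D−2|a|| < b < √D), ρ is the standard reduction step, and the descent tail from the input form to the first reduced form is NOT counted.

D = 693, ⌊√D⌋ = 26
descent: ρ → (13,11,-11)  [lands on river]
river: ρ → (-11,11,13)
river: ρ → (13,15,-9)
river: ρ → (-9,21,7)
river: ρ → (7,21,-9)
river: ρ → (-9,15,13)
ρ-cycle length = 6 (tail of 1 descent step not counted)

6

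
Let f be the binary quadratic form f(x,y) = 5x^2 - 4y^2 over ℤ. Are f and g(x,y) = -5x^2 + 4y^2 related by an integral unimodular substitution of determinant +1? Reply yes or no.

D₁ = 80, D₂ = 80
river cycle of f (length 2): (-4, 8, 1), (1, 8, -4)
river cycle of g (length 2): (4, 8, -1), (-1, 8, 4)
cycles differ ⇒ inequivalent

no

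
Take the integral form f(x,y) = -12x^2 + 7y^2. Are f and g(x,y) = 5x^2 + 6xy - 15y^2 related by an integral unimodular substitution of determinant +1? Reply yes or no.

D₁ = 336, D₂ = 336
river cycle of f (length 4): (7, 14, -5), (-5, 16, 4), (4, 16, -5), (-5, 14, 7)
river cycle of g (length 4): (5, 16, -4), (-4, 16, 5), (5, 14, -7), (-7, 14, 5)
cycles differ ⇒ inequivalent

no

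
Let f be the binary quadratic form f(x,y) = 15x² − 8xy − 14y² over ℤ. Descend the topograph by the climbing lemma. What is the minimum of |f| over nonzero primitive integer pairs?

descent: ρ → (-14,8,15)  [lands on river]
river: ρ → (15,22,-7)
river: ρ → (-7,20,18)
river: ρ → (18,16,-9)
river: ρ → (-9,20,14)
river: ρ → (14,8,-15)
river: ρ → (-15,22,7)
river: ρ → (7,20,-18)
river: ρ → (-18,16,9)
river: ρ → (9,20,-14)
closes: descent 1, river 10
min |a| on river = 7

7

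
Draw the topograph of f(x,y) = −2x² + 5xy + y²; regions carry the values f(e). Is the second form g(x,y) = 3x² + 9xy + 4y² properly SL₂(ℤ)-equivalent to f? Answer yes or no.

D₁ = 33, D₂ = 33
river cycle of f (length 4): (1, 5, -2), (-2, 3, 3), (3, 3, -2), (-2, 5, 1)
river cycle of g (length 4): (-2, 5, 1), (1, 5, -2), (-2, 3, 3), (3, 3, -2)
cycles coincide ⇒ equivalent

yes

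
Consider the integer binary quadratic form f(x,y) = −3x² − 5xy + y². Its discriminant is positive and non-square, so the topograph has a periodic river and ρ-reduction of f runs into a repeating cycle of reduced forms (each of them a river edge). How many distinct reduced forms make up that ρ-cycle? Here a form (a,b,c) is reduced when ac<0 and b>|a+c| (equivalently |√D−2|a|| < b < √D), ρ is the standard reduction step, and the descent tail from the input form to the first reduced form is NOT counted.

D = 37, ⌊√D⌋ = 6
descent: ρ → (1,5,-3)  [lands on river]
river: ρ → (-3,1,3)
river: ρ → (3,5,-1)
river: ρ → (-1,5,3)
river: ρ → (3,1,-3)
river: ρ → (-3,5,1)
ρ-cycle length = 6 (tail of 1 descent step not counted)

6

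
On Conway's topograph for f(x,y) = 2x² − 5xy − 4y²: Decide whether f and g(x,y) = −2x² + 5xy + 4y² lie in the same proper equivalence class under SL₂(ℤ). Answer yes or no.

D₁ = 57, D₂ = 57
river cycle of f (length 6): (-4, 5, 2), (2, 7, -1), (-1, 7, 2), (2, 5, -4), (-4, 3, 3), (3, 3, -4)
river cycle of g (length 6): (4, 3, -3), (-3, 3, 4), (4, 5, -2), (-2, 7, 1), (1, 7, -2), (-2, 5, 4)
cycles differ ⇒ inequivalent

no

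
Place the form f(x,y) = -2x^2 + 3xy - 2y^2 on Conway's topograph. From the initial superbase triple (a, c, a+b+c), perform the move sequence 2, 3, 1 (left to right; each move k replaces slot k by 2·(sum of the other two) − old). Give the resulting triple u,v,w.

start (-2,-2,-1) = (f(1,0),f(0,1),f(1,1))
replace slot 2: 2·((-2)+(-1)) − (-2) = -4 → (-2,-4,-1)
replace slot 3: 2·((-2)+(-4)) − (-1) = -11 → (-2,-4,-11)
replace slot 1: 2·((-4)+(-11)) − (-2) = -28 → (-28,-4,-11)

-28,-4,-11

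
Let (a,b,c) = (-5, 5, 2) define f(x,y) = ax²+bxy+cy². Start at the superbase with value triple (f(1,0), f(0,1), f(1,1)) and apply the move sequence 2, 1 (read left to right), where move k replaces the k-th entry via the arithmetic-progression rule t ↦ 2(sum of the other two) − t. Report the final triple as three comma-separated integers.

start (-5,2,2) = (f(1,0),f(0,1),f(1,1))
replace slot 2: 2·((-5)+2) − 2 = -8 → (-5,-8,2)
replace slot 1: 2·((-8)+2) − (-5) = -7 → (-7,-8,2)

-7,-8,2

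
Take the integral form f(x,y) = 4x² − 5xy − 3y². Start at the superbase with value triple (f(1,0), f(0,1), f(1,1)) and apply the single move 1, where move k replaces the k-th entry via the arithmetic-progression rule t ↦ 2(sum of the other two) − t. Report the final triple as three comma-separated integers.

start (4,-3,-4) = (f(1,0),f(0,1),f(1,1))
replace slot 1: 2·((-3)+(-4)) − 4 = -18 → (-18,-3,-4)

-18,-3,-4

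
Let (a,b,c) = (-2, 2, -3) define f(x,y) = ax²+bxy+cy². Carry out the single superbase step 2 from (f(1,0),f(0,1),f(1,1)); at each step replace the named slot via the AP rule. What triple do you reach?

start (-2,-3,-3) = (f(1,0),f(0,1),f(1,1))
replace slot 2: 2·((-2)+(-3)) − (-3) = -7 → (-2,-7,-3)

-2,-7,-3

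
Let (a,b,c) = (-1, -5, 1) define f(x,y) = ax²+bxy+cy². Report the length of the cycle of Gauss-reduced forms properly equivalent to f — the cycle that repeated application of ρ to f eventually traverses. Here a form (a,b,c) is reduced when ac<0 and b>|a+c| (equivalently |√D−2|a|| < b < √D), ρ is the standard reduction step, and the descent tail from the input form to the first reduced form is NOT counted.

D = 29, ⌊√D⌋ = 5
descent: ρ → (1,5,-1)  [lands on river]
river: ρ → (-1,5,1)
ρ-cycle length = 2 (tail of 1 descent step not counted)

2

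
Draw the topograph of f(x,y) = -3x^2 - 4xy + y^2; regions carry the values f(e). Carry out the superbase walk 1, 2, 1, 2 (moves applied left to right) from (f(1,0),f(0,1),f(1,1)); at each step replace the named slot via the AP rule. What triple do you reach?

start (-3,1,-6) = (f(1,0),f(0,1),f(1,1))
replace slot 1: 2·(1+(-6)) − (-3) = -7 → (-7,1,-6)
replace slot 2: 2·((-7)+(-6)) − 1 = -27 → (-7,-27,-6)
replace slot 1: 2·((-27)+(-6)) − (-7) = -59 → (-59,-27,-6)
replace slot 2: 2·((-59)+(-6)) − (-27) = -103 → (-59,-103,-6)

-59,-103,-6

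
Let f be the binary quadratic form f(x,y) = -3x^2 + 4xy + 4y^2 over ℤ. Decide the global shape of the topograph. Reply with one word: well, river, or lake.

D = b²−4ac = 4² − 4·(-3)·4 = 64
D = 8² is a perfect square ⇒ form factors over ℤ ⇒ lakes

lake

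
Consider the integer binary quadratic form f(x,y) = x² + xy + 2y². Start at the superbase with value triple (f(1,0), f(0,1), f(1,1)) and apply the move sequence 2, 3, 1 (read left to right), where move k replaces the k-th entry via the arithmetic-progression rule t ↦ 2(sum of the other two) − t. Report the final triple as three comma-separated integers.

start (1,2,4) = (f(1,0),f(0,1),f(1,1))
replace slot 2: 2·(1+4) − 2 = 8 → (1,8,4)
replace slot 3: 2·(1+8) − 4 = 14 → (1,8,14)
replace slot 1: 2·(8+14) − 1 = 43 → (43,8,14)

43,8,14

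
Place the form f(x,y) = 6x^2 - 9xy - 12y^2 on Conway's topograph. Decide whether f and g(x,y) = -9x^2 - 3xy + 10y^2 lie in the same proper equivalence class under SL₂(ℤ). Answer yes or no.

D₁ = 369, D₂ = 369
river cycle of f (length 10): (-12, 9, 6), (6, 15, -6), (-6, 9, 12), (12, 15, -3), (-3, 15, 12), (12, 9, -6), (-6, 15, 6), (6, 9, -12), (-12, 15, 3), (3, 15, -12)
river cycle of g (length 16): (10, 3, -9), (-9, 15, 4), (4, 17, -5), (-5, 13, 10), (10, 7, -8), (-8, 9, 9), (9, 9, -8), (-8, 7, 10), (10, 13, -5), (-5, 17, 4), … (6 more)
cycles differ ⇒ inequivalent

no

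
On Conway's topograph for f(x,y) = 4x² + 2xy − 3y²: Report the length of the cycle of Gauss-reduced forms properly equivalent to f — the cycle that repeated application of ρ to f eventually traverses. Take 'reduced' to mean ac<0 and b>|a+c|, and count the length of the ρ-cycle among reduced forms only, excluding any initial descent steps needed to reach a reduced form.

D = 52, ⌊√D⌋ = 7
river: ρ → (-3,4,3)
river: ρ → (3,2,-4)
river: ρ → (-4,6,1)
river: ρ → (1,6,-4)
river: ρ → (-4,2,3)
river: ρ → (3,4,-3)
river: ρ → (-3,2,4)
river: ρ → (4,6,-1)
river: ρ → (-1,6,4)
river: ρ → (4,2,-3)
ρ-cycle length = 10 (tail of 0 descent steps not counted)

10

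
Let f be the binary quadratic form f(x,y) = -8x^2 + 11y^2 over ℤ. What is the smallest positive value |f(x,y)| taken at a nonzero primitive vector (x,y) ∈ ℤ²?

descent: ρ → (11,0,-8)
descent: ρ → (-8,16,3)  [lands on river]
river: ρ → (3,14,-13)
river: ρ → (-13,12,4)
river: ρ → (4,12,-13)
river: ρ → (-13,14,3)
river: ρ → (3,16,-8)
closes: descent 2, river 6
min |a| on river = 3

3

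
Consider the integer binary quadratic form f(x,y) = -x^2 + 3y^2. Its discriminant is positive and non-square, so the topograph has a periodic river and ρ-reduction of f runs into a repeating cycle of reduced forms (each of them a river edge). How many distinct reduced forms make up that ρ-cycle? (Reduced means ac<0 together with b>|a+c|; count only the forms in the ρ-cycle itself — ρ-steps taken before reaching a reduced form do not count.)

D = 12, ⌊√D⌋ = 3
descent: ρ → (3,0,-1)
descent: ρ → (-1,2,2)  [lands on river]
river: ρ → (2,2,-1)
ρ-cycle length = 2 (tail of 2 descent steps not counted)

2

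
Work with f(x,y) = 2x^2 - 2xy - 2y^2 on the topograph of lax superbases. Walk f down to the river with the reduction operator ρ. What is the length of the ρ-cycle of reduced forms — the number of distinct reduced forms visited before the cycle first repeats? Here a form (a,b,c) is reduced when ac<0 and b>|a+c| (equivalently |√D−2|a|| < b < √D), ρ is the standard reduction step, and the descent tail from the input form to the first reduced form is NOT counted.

D = 20, ⌊√D⌋ = 4
descent: ρ → (-2,2,2)  [lands on river]
river: ρ → (2,2,-2)
ρ-cycle length = 2 (tail of 1 descent step not counted)

2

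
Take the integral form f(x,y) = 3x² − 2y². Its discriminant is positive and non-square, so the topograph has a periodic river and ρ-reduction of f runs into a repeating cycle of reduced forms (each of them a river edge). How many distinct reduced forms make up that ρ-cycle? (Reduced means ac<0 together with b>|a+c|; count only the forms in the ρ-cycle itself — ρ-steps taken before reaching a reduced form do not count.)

D = 24, ⌊√D⌋ = 4
descent: ρ → (-2,4,1)  [lands on river]
river: ρ → (1,4,-2)
ρ-cycle length = 2 (tail of 1 descent step not counted)

2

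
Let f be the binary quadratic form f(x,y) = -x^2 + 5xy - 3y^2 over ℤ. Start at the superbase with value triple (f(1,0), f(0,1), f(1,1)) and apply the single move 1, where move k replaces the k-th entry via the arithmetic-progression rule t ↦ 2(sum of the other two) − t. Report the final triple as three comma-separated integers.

start (-1,-3,1) = (f(1,0),f(0,1),f(1,1))
replace slot 1: 2·((-3)+1) − (-1) = -3 → (-3,-3,1)

-3,-3,1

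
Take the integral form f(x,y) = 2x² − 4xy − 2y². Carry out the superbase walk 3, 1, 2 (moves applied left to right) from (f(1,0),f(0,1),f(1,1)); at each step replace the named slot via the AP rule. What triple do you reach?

start (2,-2,-4) = (f(1,0),f(0,1),f(1,1))
replace slot 3: 2·(2+(-2)) − (-4) = 4 → (2,-2,4)
replace slot 1: 2·((-2)+4) − 2 = 2 → (2,-2,4)
replace slot 2: 2·(2+4) − (-2) = 14 → (2,14,4)

2,14,4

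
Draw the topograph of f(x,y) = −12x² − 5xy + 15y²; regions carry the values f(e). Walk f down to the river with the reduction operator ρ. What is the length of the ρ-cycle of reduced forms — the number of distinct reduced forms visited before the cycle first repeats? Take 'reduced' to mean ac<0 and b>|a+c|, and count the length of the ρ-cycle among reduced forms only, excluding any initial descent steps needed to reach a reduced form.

D = 745, ⌊√D⌋ = 27
descent: ρ → (15,5,-12)  [lands on river]
river: ρ → (-12,19,8)
river: ρ → (8,13,-18)
river: ρ → (-18,23,3)
river: ρ → (3,25,-10)
river: ρ → (-10,15,13)
river: ρ → (13,11,-12)
river: ρ → (-12,13,12)
river: ρ → (12,11,-13)
river: ρ → (-13,15,10)
river: ρ → (10,25,-3)
river: ρ → (-3,23,18)
river: ρ → (18,13,-8)
river: ρ → (-8,19,12)
river: ρ → (12,5,-15)
river: ρ → (-15,25,2)
river: ρ → (2,27,-2)
river: ρ → (-2,25,15)
ρ-cycle length = 18 (tail of 1 descent step not counted)

18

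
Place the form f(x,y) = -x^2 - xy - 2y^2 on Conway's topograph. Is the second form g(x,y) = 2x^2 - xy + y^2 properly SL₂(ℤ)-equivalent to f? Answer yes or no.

D₁ = -7, D₂ = -7
f is negative-definite; reduce −f:
−f: reduced (well bottom): (1,1,2) with a≤c, −a<b≤a
flip sign back: reduced form of f is (-1,-1,-2)
g: flip: (2,-1,1)→(1,1,2)
g: reduced (well bottom): (1,1,2) with a≤c, −a<b≤a
reduced forms (-1, -1, -2) vs (1, 1, 2) ⇒ inequivalent

no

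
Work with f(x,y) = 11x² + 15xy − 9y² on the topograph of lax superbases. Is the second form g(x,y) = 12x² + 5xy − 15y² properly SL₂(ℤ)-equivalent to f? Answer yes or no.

D₁ = 621, D₂ = 745
discriminants differ ⇒ not SL₂(ℤ)-equivalent

no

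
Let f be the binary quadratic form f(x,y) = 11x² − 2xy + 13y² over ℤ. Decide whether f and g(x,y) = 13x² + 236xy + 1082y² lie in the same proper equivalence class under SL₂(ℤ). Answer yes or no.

D₁ = -568, D₂ = -568
f: reduced (well bottom): (11,-2,13) with a≤c, −a<b≤a
g: translate: b→2 (≡236 mod 26), so (13,236,1082)→(13,2,11)
g: flip: (13,2,11)→(11,-2,13)
g: reduced (well bottom): (11,-2,13) with a≤c, −a<b≤a
reduced forms (11, -2, 13) vs (11, -2, 13) ⇒ equivalent

yes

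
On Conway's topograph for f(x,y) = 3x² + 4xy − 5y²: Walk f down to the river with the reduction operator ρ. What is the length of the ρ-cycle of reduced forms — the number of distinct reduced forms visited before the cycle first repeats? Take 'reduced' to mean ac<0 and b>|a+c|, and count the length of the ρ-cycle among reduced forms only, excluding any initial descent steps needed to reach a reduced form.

D = 76, ⌊√D⌋ = 8
river: ρ → (-5,6,2)
river: ρ → (2,6,-5)
river: ρ → (-5,4,3)
river: ρ → (3,8,-1)
river: ρ → (-1,8,3)
river: ρ → (3,4,-5)
ρ-cycle length = 6 (tail of 0 descent steps not counted)

6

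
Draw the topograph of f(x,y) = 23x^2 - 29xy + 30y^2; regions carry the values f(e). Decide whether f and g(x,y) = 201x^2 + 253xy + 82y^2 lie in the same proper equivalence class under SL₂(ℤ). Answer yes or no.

D₁ = -1919, D₂ = -1919
f: translate: b→17 (≡-29 mod 46), so (23,-29,30)→(23,17,24)
f: reduced (well bottom): (23,17,24) with a≤c, −a<b≤a
g: translate: b→-149 (≡253 mod 402), so (201,253,82)→(201,-149,30)
g: flip: (201,-149,30)→(30,149,201)
g: translate: b→29 (≡149 mod 60), so (30,149,201)→(30,29,23)
g: flip: (30,29,23)→(23,-29,30)
g: translate: b→17 (≡-29 mod 46), so (23,-29,30)→(23,17,24)
g: reduced (well bottom): (23,17,24) with a≤c, −a<b≤a
reduced forms (23, 17, 24) vs (23, 17, 24) ⇒ equivalent

yes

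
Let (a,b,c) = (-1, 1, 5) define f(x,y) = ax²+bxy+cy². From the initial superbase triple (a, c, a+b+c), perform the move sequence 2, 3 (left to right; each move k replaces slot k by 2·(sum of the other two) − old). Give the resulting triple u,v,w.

start (-1,5,5) = (f(1,0),f(0,1),f(1,1))
replace slot 2: 2·((-1)+5) − 5 = 3 → (-1,3,5)
replace slot 3: 2·((-1)+3) − 5 = -1 → (-1,3,-1)

-1,3,-1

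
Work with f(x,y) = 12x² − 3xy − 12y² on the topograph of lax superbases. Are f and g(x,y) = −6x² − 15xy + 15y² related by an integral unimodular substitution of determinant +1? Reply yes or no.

D₁ = 585, D₂ = 585
river cycle of f (length 6): (-12, 3, 12), (12, 21, -3), (-3, 21, 12), (12, 3, -12), (-12, 21, 3), (3, 21, -12)
river cycle of g (length 6): (15, 15, -6), (-6, 21, 6), (6, 15, -15), (-15, 15, 6), (6, 21, -6), (-6, 15, 15)
cycles differ ⇒ inequivalent

no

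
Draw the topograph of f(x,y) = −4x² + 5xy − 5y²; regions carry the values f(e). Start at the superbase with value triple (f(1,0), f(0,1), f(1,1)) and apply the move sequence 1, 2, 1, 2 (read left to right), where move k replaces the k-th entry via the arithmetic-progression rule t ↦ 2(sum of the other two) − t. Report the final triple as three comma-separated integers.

start (-4,-5,-4) = (f(1,0),f(0,1),f(1,1))
replace slot 1: 2·((-5)+(-4)) − (-4) = -14 → (-14,-5,-4)
replace slot 2: 2·((-14)+(-4)) − (-5) = -31 → (-14,-31,-4)
replace slot 1: 2·((-31)+(-4)) − (-14) = -56 → (-56,-31,-4)
replace slot 2: 2·((-56)+(-4)) − (-31) = -89 → (-56,-89,-4)

-56,-89,-4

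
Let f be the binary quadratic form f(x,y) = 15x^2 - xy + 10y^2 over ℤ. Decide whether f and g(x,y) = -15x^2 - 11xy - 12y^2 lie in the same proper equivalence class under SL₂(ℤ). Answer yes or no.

D₁ = -599, D₂ = -599
f: flip: (15,-1,10)→(10,1,15)
f: reduced (well bottom): (10,1,15) with a≤c, −a<b≤a
g is negative-definite; reduce −g:
−g: flip: (15,11,12)→(12,-11,15)
−g: reduced (well bottom): (12,-11,15) with a≤c, −a<b≤a
flip sign back: reduced form of g is (-12,11,-15)
reduced forms (10, 1, 15) vs (-12, 11, -15) ⇒ inequivalent

no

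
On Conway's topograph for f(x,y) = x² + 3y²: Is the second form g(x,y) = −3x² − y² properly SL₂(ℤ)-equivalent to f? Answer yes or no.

D₁ = -12, D₂ = -12
f: reduced (well bottom): (1,0,3) with a≤c, −a<b≤a
g is negative-definite; reduce −g:
−g: flip: (3,0,1)→(1,0,3)
−g: reduced (well bottom): (1,0,3) with a≤c, −a<b≤a
flip sign back: reduced form of g is (-1,0,-3)
reduced forms (1, 0, 3) vs (-1, 0, -3) ⇒ inequivalent

no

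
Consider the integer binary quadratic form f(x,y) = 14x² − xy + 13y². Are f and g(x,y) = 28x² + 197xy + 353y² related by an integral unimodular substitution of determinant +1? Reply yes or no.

D₁ = -727, D₂ = -727
f: flip: (14,-1,13)→(13,1,14)
f: reduced (well bottom): (13,1,14) with a≤c, −a<b≤a
g: translate: b→-27 (≡197 mod 56), so (28,197,353)→(28,-27,13)
g: flip: (28,-27,13)→(13,27,28)
g: translate: b→1 (≡27 mod 26), so (13,27,28)→(13,1,14)
g: reduced (well bottom): (13,1,14) with a≤c, −a<b≤a
reduced forms (13, 1, 14) vs (13, 1, 14) ⇒ equivalent

yes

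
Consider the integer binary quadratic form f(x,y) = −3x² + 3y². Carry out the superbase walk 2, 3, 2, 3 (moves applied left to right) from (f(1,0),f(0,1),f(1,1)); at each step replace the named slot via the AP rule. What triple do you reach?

start (-3,3,0) = (f(1,0),f(0,1),f(1,1))
replace slot 2: 2·((-3)+0) − 3 = -9 → (-3,-9,0)
replace slot 3: 2·((-3)+(-9)) − 0 = -24 → (-3,-9,-24)
replace slot 2: 2·((-3)+(-24)) − (-9) = -45 → (-3,-45,-24)
replace slot 3: 2·((-3)+(-45)) − (-24) = -72 → (-3,-45,-72)

-3,-45,-72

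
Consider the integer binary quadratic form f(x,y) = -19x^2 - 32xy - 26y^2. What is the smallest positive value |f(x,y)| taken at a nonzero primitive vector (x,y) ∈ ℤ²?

translate: b→-6 (≡32 mod 38), so (19,32,26)→(19,-6,13)
flip: (19,-6,13)→(13,6,19)
reduced (well bottom): (13,6,19) with a≤c, −a<b≤a
well minimum |f| = |-13| = 13 (negative-definite)

13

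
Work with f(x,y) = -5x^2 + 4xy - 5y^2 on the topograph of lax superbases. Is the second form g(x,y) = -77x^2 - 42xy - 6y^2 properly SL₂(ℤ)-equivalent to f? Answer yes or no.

D₁ = -84, D₂ = -84
f is negative-definite; reduce −f:
−f: flip: (5,-4,5)→(5,4,5)
−f: reduced (well bottom): (5,4,5) with a≤c, −a<b≤a
flip sign back: reduced form of f is (-5,-4,-5)
g is negative-definite; reduce −g:
−g: flip: (77,42,6)→(6,-42,77)
−g: translate: b→6 (≡-42 mod 12), so (6,-42,77)→(6,6,5)
−g: flip: (6,6,5)→(5,-6,6)
−g: translate: b→4 (≡-6 mod 10), so (5,-6,6)→(5,4,5)
−g: reduced (well bottom): (5,4,5) with a≤c, −a<b≤a
flip sign back: reduced form of g is (-5,-4,-5)
reduced forms (-5, -4, -5) vs (-5, -4, -5) ⇒ equivalent

yes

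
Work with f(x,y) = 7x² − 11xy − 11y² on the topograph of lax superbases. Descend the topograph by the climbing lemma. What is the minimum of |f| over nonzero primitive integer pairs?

descent: ρ → (-11,11,7)  [lands on river]
river: ρ → (7,17,-5)
river: ρ → (-5,13,13)
river: ρ → (13,13,-5)
river: ρ → (-5,17,7)
river: ρ → (7,11,-11)
closes: descent 1, river 6
min |a| on river = 5

5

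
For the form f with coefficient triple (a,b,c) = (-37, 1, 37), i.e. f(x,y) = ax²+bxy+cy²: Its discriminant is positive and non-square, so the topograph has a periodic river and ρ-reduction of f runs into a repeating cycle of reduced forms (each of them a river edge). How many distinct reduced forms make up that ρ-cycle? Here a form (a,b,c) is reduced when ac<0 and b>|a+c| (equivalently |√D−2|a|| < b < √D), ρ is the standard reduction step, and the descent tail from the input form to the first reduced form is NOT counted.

D = 5477, ⌊√D⌋ = 74
river: ρ → (37,73,-1)
river: ρ → (-1,73,37)
river: ρ → (37,1,-37)
river: ρ → (-37,73,1)
river: ρ → (1,73,-37)
river: ρ → (-37,1,37)
ρ-cycle length = 6 (tail of 0 descent steps not counted)

6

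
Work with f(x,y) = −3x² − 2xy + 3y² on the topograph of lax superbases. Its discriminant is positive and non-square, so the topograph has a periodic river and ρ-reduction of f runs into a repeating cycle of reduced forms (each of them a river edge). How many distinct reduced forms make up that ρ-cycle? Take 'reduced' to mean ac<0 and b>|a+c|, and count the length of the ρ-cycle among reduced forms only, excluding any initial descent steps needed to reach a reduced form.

D = 40, ⌊√D⌋ = 6
descent: ρ → (3,2,-3)  [lands on river]
river: ρ → (-3,4,2)
river: ρ → (2,4,-3)
river: ρ → (-3,2,3)
river: ρ → (3,4,-2)
river: ρ → (-2,4,3)
ρ-cycle length = 6 (tail of 1 descent step not counted)

6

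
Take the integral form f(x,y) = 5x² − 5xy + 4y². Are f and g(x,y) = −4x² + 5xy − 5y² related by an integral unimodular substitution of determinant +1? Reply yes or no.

D₁ = -55, D₂ = -55
f: translate: b→5 (≡-5 mod 10), so (5,-5,4)→(5,5,4)
f: flip: (5,5,4)→(4,-5,5)
f: translate: b→3 (≡-5 mod 8), so (4,-5,5)→(4,3,4)
f: reduced (well bottom): (4,3,4) with a≤c, −a<b≤a
g is negative-definite; reduce −g:
−g: translate: b→3 (≡-5 mod 8), so (4,-5,5)→(4,3,4)
−g: reduced (well bottom): (4,3,4) with a≤c, −a<b≤a
flip sign back: reduced form of g is (-4,-3,-4)
reduced forms (4, 3, 4) vs (-4, -3, -4) ⇒ inequivalent

no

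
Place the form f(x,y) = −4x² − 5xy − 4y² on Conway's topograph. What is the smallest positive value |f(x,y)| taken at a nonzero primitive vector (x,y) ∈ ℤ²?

translate: b→-3 (≡5 mod 8), so (4,5,4)→(4,-3,3)
flip: (4,-3,3)→(3,3,4)
reduced (well bottom): (3,3,4) with a≤c, −a<b≤a
well minimum |f| = |-3| = 3 (negative-definite)

3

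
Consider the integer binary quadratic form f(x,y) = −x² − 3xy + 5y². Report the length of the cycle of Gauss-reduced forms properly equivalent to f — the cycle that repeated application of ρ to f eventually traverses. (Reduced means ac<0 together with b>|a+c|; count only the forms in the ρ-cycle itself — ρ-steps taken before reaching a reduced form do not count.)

D = 29, ⌊√D⌋ = 5
descent: ρ → (5,3,-1)
descent: ρ → (-1,5,1)  [lands on river]
river: ρ → (1,5,-1)
ρ-cycle length = 2 (tail of 2 descent steps not counted)

2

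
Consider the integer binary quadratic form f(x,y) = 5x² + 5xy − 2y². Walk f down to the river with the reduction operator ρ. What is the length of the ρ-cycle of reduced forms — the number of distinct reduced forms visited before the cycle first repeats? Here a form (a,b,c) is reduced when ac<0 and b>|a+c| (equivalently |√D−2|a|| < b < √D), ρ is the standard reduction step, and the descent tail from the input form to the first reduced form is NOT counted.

D = 65, ⌊√D⌋ = 8
river: ρ → (-2,7,2)
river: ρ → (2,5,-5)
river: ρ → (-5,5,2)
river: ρ → (2,7,-2)
river: ρ → (-2,5,5)
river: ρ → (5,5,-2)
ρ-cycle length = 6 (tail of 0 descent steps not counted)

6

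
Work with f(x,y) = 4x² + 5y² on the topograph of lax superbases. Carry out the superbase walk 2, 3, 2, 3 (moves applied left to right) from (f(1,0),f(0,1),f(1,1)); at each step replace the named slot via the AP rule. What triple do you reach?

start (4,5,9) = (f(1,0),f(0,1),f(1,1))
replace slot 2: 2·(4+9) − 5 = 21 → (4,21,9)
replace slot 3: 2·(4+21) − 9 = 41 → (4,21,41)
replace slot 2: 2·(4+41) − 21 = 69 → (4,69,41)
replace slot 3: 2·(4+69) − 41 = 105 → (4,69,105)

4,69,105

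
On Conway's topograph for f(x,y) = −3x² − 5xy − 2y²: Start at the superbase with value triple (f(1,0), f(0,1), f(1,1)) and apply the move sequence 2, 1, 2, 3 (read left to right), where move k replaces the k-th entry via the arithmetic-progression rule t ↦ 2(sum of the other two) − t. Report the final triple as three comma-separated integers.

start (-3,-2,-10) = (f(1,0),f(0,1),f(1,1))
replace slot 2: 2·((-3)+(-10)) − (-2) = -24 → (-3,-24,-10)
replace slot 1: 2·((-24)+(-10)) − (-3) = -65 → (-65,-24,-10)
replace slot 2: 2·((-65)+(-10)) − (-24) = -126 → (-65,-126,-10)
replace slot 3: 2·((-65)+(-126)) − (-10) = -372 → (-65,-126,-372)

-65,-126,-372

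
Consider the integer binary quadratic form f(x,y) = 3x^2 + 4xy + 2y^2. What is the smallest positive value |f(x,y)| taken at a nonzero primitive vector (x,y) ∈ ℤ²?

translate: b→-2 (≡4 mod 6), so (3,4,2)→(3,-2,1)
flip: (3,-2,1)→(1,2,3)
translate: b→0 (≡2 mod 2), so (1,2,3)→(1,0,2)
reduced (well bottom): (1,0,2) with a≤c, −a<b≤a
well minimum = a = 1

1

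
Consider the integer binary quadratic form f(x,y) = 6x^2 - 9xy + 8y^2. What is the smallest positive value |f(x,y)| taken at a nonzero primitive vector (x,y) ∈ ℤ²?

translate: b→3 (≡-9 mod 12), so (6,-9,8)→(6,3,5)
flip: (6,3,5)→(5,-3,6)
reduced (well bottom): (5,-3,6) with a≤c, −a<b≤a
well minimum = a = 5

5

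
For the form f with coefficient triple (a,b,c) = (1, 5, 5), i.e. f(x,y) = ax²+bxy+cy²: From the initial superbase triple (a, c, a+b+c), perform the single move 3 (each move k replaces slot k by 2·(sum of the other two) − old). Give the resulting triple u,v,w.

start (1,5,11) = (f(1,0),f(0,1),f(1,1))
replace slot 3: 2·(1+5) − 11 = 1 → (1,5,1)

1,5,1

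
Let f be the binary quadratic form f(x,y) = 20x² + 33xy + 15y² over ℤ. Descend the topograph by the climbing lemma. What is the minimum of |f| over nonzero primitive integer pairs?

translate: b→-7 (≡33 mod 40), so (20,33,15)→(20,-7,2)
flip: (20,-7,2)→(2,7,20)
translate: b→-1 (≡7 mod 4), so (2,7,20)→(2,-1,14)
reduced (well bottom): (2,-1,14) with a≤c, −a<b≤a
well minimum = a = 2

2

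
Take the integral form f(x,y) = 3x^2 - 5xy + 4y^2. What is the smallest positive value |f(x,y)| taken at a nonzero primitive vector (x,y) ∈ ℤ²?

translate: b→1 (≡-5 mod 6), so (3,-5,4)→(3,1,2)
flip: (3,1,2)→(2,-1,3)
reduced (well bottom): (2,-1,3) with a≤c, −a<b≤a
well minimum = a = 2

2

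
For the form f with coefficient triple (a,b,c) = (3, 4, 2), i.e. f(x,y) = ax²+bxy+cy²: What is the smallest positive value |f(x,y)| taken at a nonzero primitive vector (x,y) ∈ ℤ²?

translate: b→-2 (≡4 mod 6), so (3,4,2)→(3,-2,1)
flip: (3,-2,1)→(1,2,3)
translate: b→0 (≡2 mod 2), so (1,2,3)→(1,0,2)
reduced (well bottom): (1,0,2) with a≤c, −a<b≤a
well minimum = a = 1

1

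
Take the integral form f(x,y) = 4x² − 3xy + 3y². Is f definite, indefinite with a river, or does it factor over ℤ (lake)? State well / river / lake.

D = b²−4ac = (-3)² − 4·4·3 = -39
D < 0 ⇒ definite ⇒ every region one sign ⇒ single well

well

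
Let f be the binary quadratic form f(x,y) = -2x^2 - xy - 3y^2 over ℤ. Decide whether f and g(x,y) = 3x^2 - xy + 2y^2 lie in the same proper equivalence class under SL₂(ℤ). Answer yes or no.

D₁ = -23, D₂ = -23
f is negative-definite; reduce −f:
−f: reduced (well bottom): (2,1,3) with a≤c, −a<b≤a
flip sign back: reduced form of f is (-2,-1,-3)
g: flip: (3,-1,2)→(2,1,3)
g: reduced (well bottom): (2,1,3) with a≤c, −a<b≤a
reduced forms (-2, -1, -3) vs (2, 1, 3) ⇒ inequivalent

no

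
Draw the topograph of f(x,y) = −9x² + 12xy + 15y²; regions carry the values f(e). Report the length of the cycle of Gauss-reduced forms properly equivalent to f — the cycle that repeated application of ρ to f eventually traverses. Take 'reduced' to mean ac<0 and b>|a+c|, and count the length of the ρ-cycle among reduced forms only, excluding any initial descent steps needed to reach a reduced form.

D = 684, ⌊√D⌋ = 26
river: ρ → (15,18,-6)
river: ρ → (-6,18,15)
river: ρ → (15,12,-9)
river: ρ → (-9,24,3)
river: ρ → (3,24,-9)
river: ρ → (-9,12,15)
ρ-cycle length = 6 (tail of 0 descent steps not counted)

6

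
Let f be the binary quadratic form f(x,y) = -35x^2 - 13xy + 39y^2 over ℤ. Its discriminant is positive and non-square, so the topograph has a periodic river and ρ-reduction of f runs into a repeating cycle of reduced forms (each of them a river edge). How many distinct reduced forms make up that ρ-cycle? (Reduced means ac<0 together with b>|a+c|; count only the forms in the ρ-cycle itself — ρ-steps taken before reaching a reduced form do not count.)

D = 5629, ⌊√D⌋ = 75
descent: ρ → (39,13,-35)  [lands on river]
river: ρ → (-35,57,17)
river: ρ → (17,45,-53)
river: ρ → (-53,61,9)
river: ρ → (9,65,-39)
river: ρ → (-39,13,35)
river: ρ → (35,57,-17)
river: ρ → (-17,45,53)
river: ρ → (53,61,-9)
river: ρ → (-9,65,39)
ρ-cycle length = 10 (tail of 1 descent step not counted)

10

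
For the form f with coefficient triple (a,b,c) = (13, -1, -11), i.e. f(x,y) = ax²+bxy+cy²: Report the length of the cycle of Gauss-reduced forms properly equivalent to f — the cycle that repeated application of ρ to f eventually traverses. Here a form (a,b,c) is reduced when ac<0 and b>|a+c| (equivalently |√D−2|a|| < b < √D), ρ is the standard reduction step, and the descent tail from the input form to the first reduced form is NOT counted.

D = 573, ⌊√D⌋ = 23
descent: ρ → (-11,23,1)  [lands on river]
river: ρ → (1,23,-11)
river: ρ → (-11,21,3)
river: ρ → (3,21,-11)
ρ-cycle length = 4 (tail of 1 descent step not counted)

4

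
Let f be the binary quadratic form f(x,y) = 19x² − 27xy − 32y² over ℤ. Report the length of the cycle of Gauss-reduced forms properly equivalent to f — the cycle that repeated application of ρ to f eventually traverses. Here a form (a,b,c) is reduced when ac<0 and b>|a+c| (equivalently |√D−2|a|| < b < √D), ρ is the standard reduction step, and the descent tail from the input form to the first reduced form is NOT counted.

D = 3161, ⌊√D⌋ = 56
descent: ρ → (-32,27,19)  [lands on river]
river: ρ → (19,49,-10)
river: ρ → (-10,51,14)
river: ρ → (14,33,-37)
river: ρ → (-37,41,10)
river: ρ → (10,39,-41)
river: ρ → (-41,43,8)
river: ρ → (8,53,-11)
river: ρ → (-11,35,44)
river: ρ → (44,53,-2)
river: ρ → (-2,55,17)
river: ρ → (17,47,-14)
river: ρ → (-14,37,32)
river: ρ → (32,27,-19)
river: ρ → (-19,49,10)
river: ρ → (10,51,-14)
river: ρ → (-14,33,37)
river: ρ → (37,41,-10)
river: ρ → (-10,39,41)
river: ρ → (41,43,-8)
river: ρ → (-8,53,11)
river: ρ → (11,35,-44)
river: ρ → (-44,53,2)
river: ρ → (2,55,-17)
river: ρ → (-17,47,14)
river: ρ → (14,37,-32)
ρ-cycle length = 26 (tail of 1 descent step not counted)

26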